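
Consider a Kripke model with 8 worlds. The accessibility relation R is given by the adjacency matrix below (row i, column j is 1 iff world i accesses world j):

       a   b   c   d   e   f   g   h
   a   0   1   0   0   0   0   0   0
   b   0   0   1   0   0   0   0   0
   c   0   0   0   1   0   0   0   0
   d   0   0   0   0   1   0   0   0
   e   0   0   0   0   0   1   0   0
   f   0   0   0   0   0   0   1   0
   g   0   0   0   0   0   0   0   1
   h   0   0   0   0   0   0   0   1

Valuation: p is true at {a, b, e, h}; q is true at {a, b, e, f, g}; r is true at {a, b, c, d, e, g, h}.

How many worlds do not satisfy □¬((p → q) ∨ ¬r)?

6

a: successors {b}; ¬((p → q) ∨ ¬r) there: b:F. ✗
b: successors {c}; ¬((p → q) ∨ ¬r) there: c:F. ✗
c: successors {d}; ¬((p → q) ∨ ¬r) there: d:F. ✗
d: successors {e}; ¬((p → q) ∨ ¬r) there: e:F. ✗
e: successors {f}; ¬((p → q) ∨ ¬r) there: f:F. ✗
f: successors {g}; ¬((p → q) ∨ ¬r) there: g:F. ✗
g: successors {h}; ¬((p → q) ∨ ¬r) there: h:T. ✓
h: successors {h}; ¬((p → q) ∨ ¬r) there: h:T. ✓
Satisfying worlds: {g, h}.
So □¬((p → q) ∨ ¬r) fails at the other 6 worlds.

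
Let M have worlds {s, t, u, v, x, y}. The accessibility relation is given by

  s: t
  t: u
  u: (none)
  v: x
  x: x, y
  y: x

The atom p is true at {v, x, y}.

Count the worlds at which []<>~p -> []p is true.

s: []<>~p is T, []p is F. ✗
t: []<>~p is F, []p is F. ✓
u: []<>~p is T, []p is T. ✓
v: []<>~p is F, []p is T. ✓
x: []<>~p is F, []p is T. ✓
y: []<>~p is F, []p is T. ✓
Satisfying worlds: {t, u, v, x, y}.

5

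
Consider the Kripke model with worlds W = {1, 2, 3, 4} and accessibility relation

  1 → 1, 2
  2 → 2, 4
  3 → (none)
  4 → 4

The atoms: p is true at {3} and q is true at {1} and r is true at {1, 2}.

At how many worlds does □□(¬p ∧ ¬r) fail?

2

1: successors {1, 2}; □(¬p ∧ ¬r) there: 1:F, 2:F. ✗
2: successors {2, 4}; □(¬p ∧ ¬r) there: 2:F, 4:T. ✗
3: no successors, so □□(¬p ∧ ¬r) holds vacuously. ✓
4: successors {4}; □(¬p ∧ ¬r) there: 4:T. ✓
Satisfying worlds: {3, 4}.
So □□(¬p ∧ ¬r) fails at the other 2 worlds.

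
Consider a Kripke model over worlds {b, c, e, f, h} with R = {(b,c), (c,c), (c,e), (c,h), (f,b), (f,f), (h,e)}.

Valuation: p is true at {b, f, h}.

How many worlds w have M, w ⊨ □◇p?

b: successors {c}; ◇p there: c:T. ✓
c: successors {c, e, h}; ◇p there: c:T, e:F, h:F. ✗
e: no successors, so □◇p holds vacuously. ✓
f: successors {b, f}; ◇p there: b:F, f:T. ✗
h: successors {e}; ◇p there: e:F. ✗
Satisfying worlds: {b, e}.

2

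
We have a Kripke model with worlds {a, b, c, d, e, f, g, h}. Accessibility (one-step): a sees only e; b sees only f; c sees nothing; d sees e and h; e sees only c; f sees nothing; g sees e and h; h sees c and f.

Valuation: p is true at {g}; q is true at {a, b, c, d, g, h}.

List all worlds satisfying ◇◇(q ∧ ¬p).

a: successors {e}; ◇(q ∧ ¬p) there: e:T. ✓
b: successors {f}; ◇(q ∧ ¬p) there: f:F. ✗
c: no successors, so ◇◇(q ∧ ¬p) fails. ✗
d: successors {e, h}; ◇(q ∧ ¬p) there: e:T, h:T. ✓
e: successors {c}; ◇(q ∧ ¬p) there: c:F. ✗
f: no successors, so ◇◇(q ∧ ¬p) fails. ✗
g: successors {e, h}; ◇(q ∧ ¬p) there: e:T, h:T. ✓
h: successors {c, f}; ◇(q ∧ ¬p) there: c:F, f:F. ✗

{a, d, g}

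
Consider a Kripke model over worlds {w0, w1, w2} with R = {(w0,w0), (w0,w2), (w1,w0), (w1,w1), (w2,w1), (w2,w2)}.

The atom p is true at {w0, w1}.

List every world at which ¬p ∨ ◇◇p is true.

w0: ¬p is F, ◇◇p is T. ✓
w1: ¬p is F, ◇◇p is T. ✓
w2: ¬p is T, ◇◇p is T. ✓

{w0, w1, w2}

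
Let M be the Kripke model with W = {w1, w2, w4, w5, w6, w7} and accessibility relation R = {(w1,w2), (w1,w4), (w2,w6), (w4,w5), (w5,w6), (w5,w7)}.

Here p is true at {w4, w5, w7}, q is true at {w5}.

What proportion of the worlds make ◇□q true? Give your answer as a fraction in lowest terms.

w1: successors {w2, w4}; □q there: w2:F, w4:T. ✓
w2: successors {w6}; □q there: w6:T. ✓
w4: successors {w5}; □q there: w5:F. ✗
w5: successors {w6, w7}; □q there: w6:T, w7:T. ✓
w6: no successors, so ◇□q fails. ✗
w7: no successors, so ◇□q fails. ✗
That's 3 of 6 worlds, so 3/6 = 1/2.

1/2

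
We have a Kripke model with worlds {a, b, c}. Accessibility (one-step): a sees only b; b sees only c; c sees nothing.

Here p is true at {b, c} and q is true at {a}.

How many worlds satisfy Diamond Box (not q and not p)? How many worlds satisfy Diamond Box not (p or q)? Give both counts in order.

For Diamond Box (not q and not p):
a: successors {b}; Box (not q and not p) there: b:F. ✗
b: successors {c}; Box (not q and not p) there: c:T. ✓
c: no successors, so Diamond Box (not q and not p) fails. ✗
— 1 world.
For Diamond Box not (p or q):
a: successors {b}; Box not (p or q) there: b:F. ✗
b: successors {c}; Box not (p or q) there: c:T. ✓
c: no successors, so Diamond Box not (p or q) fails. ✗
— 1 world.

1 and 1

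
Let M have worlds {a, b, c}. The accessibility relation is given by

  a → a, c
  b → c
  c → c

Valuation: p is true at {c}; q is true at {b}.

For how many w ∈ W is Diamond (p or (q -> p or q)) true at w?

3

a: successors {a, c}; p or (q -> p or q) there: a:T, c:T. ✓
b: successors {c}; p or (q -> p or q) there: c:T. ✓
c: successors {c}; p or (q -> p or q) there: c:T. ✓
Satisfying worlds: {a, b, c}.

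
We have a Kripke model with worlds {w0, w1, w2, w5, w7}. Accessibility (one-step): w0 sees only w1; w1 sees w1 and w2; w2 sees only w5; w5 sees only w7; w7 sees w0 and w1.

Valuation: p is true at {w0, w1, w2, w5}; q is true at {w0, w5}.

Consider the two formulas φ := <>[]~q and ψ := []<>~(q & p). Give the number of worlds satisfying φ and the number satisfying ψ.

4 and 4

For <>[]~q:
w0: successors {w1}; []~q there: w1:T. ✓
w1: successors {w1, w2}; []~q there: w1:T, w2:F. ✓
w2: successors {w5}; []~q there: w5:T. ✓
w5: successors {w7}; []~q there: w7:F. ✗
w7: successors {w0, w1}; []~q there: w0:T, w1:T. ✓
— 4 worlds.
For []<>~(q & p):
w0: successors {w1}; <>~(q & p) there: w1:T. ✓
w1: successors {w1, w2}; <>~(q & p) there: w1:T, w2:F. ✗
w2: successors {w5}; <>~(q & p) there: w5:T. ✓
w5: successors {w7}; <>~(q & p) there: w7:T. ✓
w7: successors {w0, w1}; <>~(q & p) there: w0:T, w1:T. ✓
— 4 worlds.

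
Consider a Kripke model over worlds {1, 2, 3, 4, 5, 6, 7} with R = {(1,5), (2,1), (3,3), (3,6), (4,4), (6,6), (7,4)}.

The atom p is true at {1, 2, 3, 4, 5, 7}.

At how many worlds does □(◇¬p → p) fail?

1: successors {5}; ◇¬p → p there: 5:T. ✓
2: successors {1}; ◇¬p → p there: 1:T. ✓
3: successors {3, 6}; ◇¬p → p there: 3:T, 6:F. ✗
4: successors {4}; ◇¬p → p there: 4:T. ✓
5: no successors, so □(◇¬p → p) holds vacuously. ✓
6: successors {6}; ◇¬p → p there: 6:F. ✗
7: successors {4}; ◇¬p → p there: 4:T. ✓
Satisfying worlds: {1, 2, 4, 5, 7}.
So □(◇¬p → p) fails at the other 2 worlds.

2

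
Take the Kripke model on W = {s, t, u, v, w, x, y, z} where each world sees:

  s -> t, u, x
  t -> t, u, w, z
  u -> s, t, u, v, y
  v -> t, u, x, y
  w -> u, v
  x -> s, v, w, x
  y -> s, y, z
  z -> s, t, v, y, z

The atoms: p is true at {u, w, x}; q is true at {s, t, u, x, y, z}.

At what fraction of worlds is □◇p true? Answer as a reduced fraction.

s: successors {t, u, x}; ◇p there: t:T, u:T, x:T. ✓
t: successors {t, u, w, z}; ◇p there: t:T, u:T, w:T, z:F. ✗
u: successors {s, t, u, v, y}; ◇p there: s:T, t:T, u:T, v:T, y:F. ✗
v: successors {t, u, x, y}; ◇p there: t:T, u:T, x:T, y:F. ✗
w: successors {u, v}; ◇p there: u:T, v:T. ✓
x: successors {s, v, w, x}; ◇p there: s:T, v:T, w:T, x:T. ✓
y: successors {s, y, z}; ◇p there: s:T, y:F, z:F. ✗
z: successors {s, t, v, y, z}; ◇p there: s:T, t:T, v:T, y:F, z:F. ✗
That's 3 of 8 worlds, so 3/8.

3/8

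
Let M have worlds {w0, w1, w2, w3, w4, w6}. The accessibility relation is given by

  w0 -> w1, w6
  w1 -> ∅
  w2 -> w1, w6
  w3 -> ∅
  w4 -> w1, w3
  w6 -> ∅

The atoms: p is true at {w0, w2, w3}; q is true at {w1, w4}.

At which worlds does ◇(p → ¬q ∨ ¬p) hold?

{w0, w2, w4}

w0: successors {w1, w6}; p → ¬q ∨ ¬p there: w1:T, w6:T. ✓
w1: no successors, so ◇(p → ¬q ∨ ¬p) fails. ✗
w2: successors {w1, w6}; p → ¬q ∨ ¬p there: w1:T, w6:T. ✓
w3: no successors, so ◇(p → ¬q ∨ ¬p) fails. ✗
w4: successors {w1, w3}; p → ¬q ∨ ¬p there: w1:T, w3:T. ✓
w6: no successors, so ◇(p → ¬q ∨ ¬p) fails. ✗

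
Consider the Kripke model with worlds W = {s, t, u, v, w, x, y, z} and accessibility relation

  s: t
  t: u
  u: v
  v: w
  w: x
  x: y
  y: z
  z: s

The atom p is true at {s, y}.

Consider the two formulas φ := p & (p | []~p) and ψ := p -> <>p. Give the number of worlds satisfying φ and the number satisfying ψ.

2 and 6

For p & (p | []~p):
s: p is T, p | []~p is T. ✓
t: p is F, p | []~p is T. ✗
u: p is F, p | []~p is T. ✗
v: p is F, p | []~p is T. ✗
w: p is F, p | []~p is T. ✗
x: p is F, p | []~p is F. ✗
y: p is T, p | []~p is T. ✓
z: p is F, p | []~p is F. ✗
— 2 worlds.
For p -> <>p:
s: p is T, <>p is F. ✗
t: p is F, <>p is F. ✓
u: p is F, <>p is F. ✓
v: p is F, <>p is F. ✓
w: p is F, <>p is F. ✓
x: p is F, <>p is T. ✓
y: p is T, <>p is F. ✗
z: p is F, <>p is T. ✓
— 6 worlds.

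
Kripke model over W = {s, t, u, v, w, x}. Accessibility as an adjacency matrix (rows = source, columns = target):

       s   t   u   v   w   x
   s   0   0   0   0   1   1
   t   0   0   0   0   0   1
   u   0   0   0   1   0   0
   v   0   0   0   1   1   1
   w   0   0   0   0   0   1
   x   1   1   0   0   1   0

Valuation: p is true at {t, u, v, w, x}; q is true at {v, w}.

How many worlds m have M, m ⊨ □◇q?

s: successors {w, x}; ◇q there: w:F, x:T. ✗
t: successors {x}; ◇q there: x:T. ✓
u: successors {v}; ◇q there: v:T. ✓
v: successors {v, w, x}; ◇q there: v:T, w:F, x:T. ✗
w: successors {x}; ◇q there: x:T. ✓
x: successors {s, t, w}; ◇q there: s:T, t:F, w:F. ✗
Satisfying worlds: {t, u, w}.

3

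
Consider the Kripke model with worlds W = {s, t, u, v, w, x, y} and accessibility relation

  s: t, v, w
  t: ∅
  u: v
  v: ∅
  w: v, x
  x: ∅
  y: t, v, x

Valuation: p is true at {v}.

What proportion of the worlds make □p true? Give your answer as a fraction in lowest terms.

s: successors {t, v, w}; p there: t:F, v:T, w:F. ✗
t: no successors, so □p holds vacuously. ✓
u: successors {v}; p there: v:T. ✓
v: no successors, so □p holds vacuously. ✓
w: successors {v, x}; p there: v:T, x:F. ✗
x: no successors, so □p holds vacuously. ✓
y: successors {t, v, x}; p there: t:F, v:T, x:F. ✗
That's 4 of 7 worlds, so 4/7.

4/7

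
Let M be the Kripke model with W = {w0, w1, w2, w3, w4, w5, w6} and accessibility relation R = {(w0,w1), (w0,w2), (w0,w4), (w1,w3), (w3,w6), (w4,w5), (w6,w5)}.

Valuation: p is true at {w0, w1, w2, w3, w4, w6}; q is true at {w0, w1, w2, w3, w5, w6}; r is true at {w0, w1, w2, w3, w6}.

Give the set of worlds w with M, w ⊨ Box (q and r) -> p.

w0: Box (q and r) is F, p is T. ✓
w1: Box (q and r) is T, p is T. ✓
w2: Box (q and r) is T, p is T. ✓
w3: Box (q and r) is T, p is T. ✓
w4: Box (q and r) is F, p is T. ✓
w5: Box (q and r) is T, p is F. ✗
w6: Box (q and r) is F, p is T. ✓

{w0, w1, w2, w3, w4, w6}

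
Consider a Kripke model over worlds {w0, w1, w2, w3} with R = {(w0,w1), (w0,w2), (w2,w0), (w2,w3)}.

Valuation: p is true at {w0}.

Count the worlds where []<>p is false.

w0: successors {w1, w2}; <>p there: w1:F, w2:T. ✗
w1: no successors, so []<>p holds vacuously. ✓
w2: successors {w0, w3}; <>p there: w0:F, w3:F. ✗
w3: no successors, so []<>p holds vacuously. ✓
Satisfying worlds: {w1, w3}.
So []<>p fails at the other 2 worlds.

2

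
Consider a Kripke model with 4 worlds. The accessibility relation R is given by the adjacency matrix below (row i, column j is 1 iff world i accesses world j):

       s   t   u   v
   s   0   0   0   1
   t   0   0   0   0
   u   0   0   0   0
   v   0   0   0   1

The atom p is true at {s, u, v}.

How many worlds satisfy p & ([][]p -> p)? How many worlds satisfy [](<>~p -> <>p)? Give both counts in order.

3 and 4

For p & ([][]p -> p):
s: p is T, [][]p -> p is T. ✓
t: p is F, [][]p -> p is F. ✗
u: p is T, [][]p -> p is T. ✓
v: p is T, [][]p -> p is T. ✓
— 3 worlds.
For [](<>~p -> <>p):
s: successors {v}; <>~p -> <>p there: v:T. ✓
t: no successors, so [](<>~p -> <>p) holds vacuously. ✓
u: no successors, so [](<>~p -> <>p) holds vacuously. ✓
v: successors {v}; <>~p -> <>p there: v:T. ✓
— 4 worlds.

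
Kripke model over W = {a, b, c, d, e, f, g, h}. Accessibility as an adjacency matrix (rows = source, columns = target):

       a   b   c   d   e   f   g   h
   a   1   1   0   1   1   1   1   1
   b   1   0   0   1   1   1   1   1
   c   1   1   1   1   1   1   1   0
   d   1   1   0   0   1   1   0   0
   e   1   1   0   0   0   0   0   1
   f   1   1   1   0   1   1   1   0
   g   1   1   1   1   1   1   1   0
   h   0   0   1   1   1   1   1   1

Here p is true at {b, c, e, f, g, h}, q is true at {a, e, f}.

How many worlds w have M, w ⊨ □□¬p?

0

a: successors {a, b, d, e, f, g, h}; □¬p there: a:F, b:F, d:F, e:F, f:F, g:F, h:F. ✗
b: successors {a, d, e, f, g, h}; □¬p there: a:F, d:F, e:F, f:F, g:F, h:F. ✗
c: successors {a, b, c, d, e, f, g}; □¬p there: a:F, b:F, c:F, d:F, e:F, f:F, g:F. ✗
d: successors {a, b, e, f}; □¬p there: a:F, b:F, e:F, f:F. ✗
e: successors {a, b, h}; □¬p there: a:F, b:F, h:F. ✗
f: successors {a, b, c, e, f, g}; □¬p there: a:F, b:F, c:F, e:F, f:F, g:F. ✗
g: successors {a, b, c, d, e, f, g}; □¬p there: a:F, b:F, c:F, d:F, e:F, f:F, g:F. ✗
h: successors {c, d, e, f, g, h}; □¬p there: c:F, d:F, e:F, f:F, g:F, h:F. ✗
Satisfying worlds: ∅.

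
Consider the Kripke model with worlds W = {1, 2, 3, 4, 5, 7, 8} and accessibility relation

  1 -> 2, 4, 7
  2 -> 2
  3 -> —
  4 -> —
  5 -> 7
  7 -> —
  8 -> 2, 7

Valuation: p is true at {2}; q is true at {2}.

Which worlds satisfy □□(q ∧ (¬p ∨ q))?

{1, 2, 3, 4, 5, 7, 8}

1: successors {2, 4, 7}; □(q ∧ (¬p ∨ q)) there: 2:T, 4:T, 7:T. ✓
2: successors {2}; □(q ∧ (¬p ∨ q)) there: 2:T. ✓
3: no successors, so □□(q ∧ (¬p ∨ q)) holds vacuously. ✓
4: no successors, so □□(q ∧ (¬p ∨ q)) holds vacuously. ✓
5: successors {7}; □(q ∧ (¬p ∨ q)) there: 7:T. ✓
7: no successors, so □□(q ∧ (¬p ∨ q)) holds vacuously. ✓
8: successors {2, 7}; □(q ∧ (¬p ∨ q)) there: 2:T, 7:T. ✓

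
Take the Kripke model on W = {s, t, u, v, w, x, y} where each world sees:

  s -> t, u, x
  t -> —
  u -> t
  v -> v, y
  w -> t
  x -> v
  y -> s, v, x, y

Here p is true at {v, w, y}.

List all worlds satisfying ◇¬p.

s: successors {t, u, x}; ¬p there: t:T, u:T, x:T. ✓
t: no successors, so ◇¬p fails. ✗
u: successors {t}; ¬p there: t:T. ✓
v: successors {v, y}; ¬p there: v:F, y:F. ✗
w: successors {t}; ¬p there: t:T. ✓
x: successors {v}; ¬p there: v:F. ✗
y: successors {s, v, x, y}; ¬p there: s:T, v:F, x:T, y:F. ✓

{s, u, w, y}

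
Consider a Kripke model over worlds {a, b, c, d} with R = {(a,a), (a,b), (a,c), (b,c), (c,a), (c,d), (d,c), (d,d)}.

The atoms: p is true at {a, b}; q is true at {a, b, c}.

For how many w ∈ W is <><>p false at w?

a: successors {a, b, c}; <>p there: a:T, b:F, c:T. ✓
b: successors {c}; <>p there: c:T. ✓
c: successors {a, d}; <>p there: a:T, d:F. ✓
d: successors {c, d}; <>p there: c:T, d:F. ✓
Satisfying worlds: {a, b, c, d}.
So <><>p fails at the other 0 worlds.

0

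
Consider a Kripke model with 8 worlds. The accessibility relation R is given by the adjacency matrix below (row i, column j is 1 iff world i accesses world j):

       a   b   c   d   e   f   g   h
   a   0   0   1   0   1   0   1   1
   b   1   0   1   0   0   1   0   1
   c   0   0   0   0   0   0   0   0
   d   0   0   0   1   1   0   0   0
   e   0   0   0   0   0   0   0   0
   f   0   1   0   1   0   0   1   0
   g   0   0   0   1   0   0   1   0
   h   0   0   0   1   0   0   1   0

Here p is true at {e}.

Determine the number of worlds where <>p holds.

a: successors {c, e, g, h}; p there: c:F, e:T, g:F, h:F. ✓
b: successors {a, c, f, h}; p there: a:F, c:F, f:F, h:F. ✗
c: no successors, so <>p fails. ✗
d: successors {d, e}; p there: d:F, e:T. ✓
e: no successors, so <>p fails. ✗
f: successors {b, d, g}; p there: b:F, d:F, g:F. ✗
g: successors {d, g}; p there: d:F, g:F. ✗
h: successors {d, g}; p there: d:F, g:F. ✗
Satisfying worlds: {a, d}.

2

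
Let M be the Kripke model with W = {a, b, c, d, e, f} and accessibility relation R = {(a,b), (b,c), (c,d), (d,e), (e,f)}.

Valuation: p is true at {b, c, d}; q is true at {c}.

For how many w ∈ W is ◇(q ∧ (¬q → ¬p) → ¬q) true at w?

4

a: successors {b}; q ∧ (¬q → ¬p) → ¬q there: b:T. ✓
b: successors {c}; q ∧ (¬q → ¬p) → ¬q there: c:F. ✗
c: successors {d}; q ∧ (¬q → ¬p) → ¬q there: d:T. ✓
d: successors {e}; q ∧ (¬q → ¬p) → ¬q there: e:T. ✓
e: successors {f}; q ∧ (¬q → ¬p) → ¬q there: f:T. ✓
f: no successors, so ◇(q ∧ (¬q → ¬p) → ¬q) fails. ✗
Satisfying worlds: {a, c, d, e}.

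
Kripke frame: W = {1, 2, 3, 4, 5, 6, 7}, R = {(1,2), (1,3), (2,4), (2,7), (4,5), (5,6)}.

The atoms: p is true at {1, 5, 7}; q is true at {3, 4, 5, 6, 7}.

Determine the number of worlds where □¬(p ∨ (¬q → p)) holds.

3

1: successors {2, 3}; ¬(p ∨ (¬q → p)) there: 2:T, 3:F. ✗
2: successors {4, 7}; ¬(p ∨ (¬q → p)) there: 4:F, 7:F. ✗
3: no successors, so □¬(p ∨ (¬q → p)) holds vacuously. ✓
4: successors {5}; ¬(p ∨ (¬q → p)) there: 5:F. ✗
5: successors {6}; ¬(p ∨ (¬q → p)) there: 6:F. ✗
6: no successors, so □¬(p ∨ (¬q → p)) holds vacuously. ✓
7: no successors, so □¬(p ∨ (¬q → p)) holds vacuously. ✓
Satisfying worlds: {3, 6, 7}.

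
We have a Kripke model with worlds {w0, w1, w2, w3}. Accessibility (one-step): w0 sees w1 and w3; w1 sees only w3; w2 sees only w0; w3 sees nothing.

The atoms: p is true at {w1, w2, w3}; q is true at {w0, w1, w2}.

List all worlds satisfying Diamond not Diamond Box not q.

w0: successors {w1, w3}; not Diamond Box not q there: w1:F, w3:T. ✓
w1: successors {w3}; not Diamond Box not q there: w3:T. ✓
w2: successors {w0}; not Diamond Box not q there: w0:F. ✗
w3: no successors, so Diamond not Diamond Box not q fails. ✗

{w0, w1}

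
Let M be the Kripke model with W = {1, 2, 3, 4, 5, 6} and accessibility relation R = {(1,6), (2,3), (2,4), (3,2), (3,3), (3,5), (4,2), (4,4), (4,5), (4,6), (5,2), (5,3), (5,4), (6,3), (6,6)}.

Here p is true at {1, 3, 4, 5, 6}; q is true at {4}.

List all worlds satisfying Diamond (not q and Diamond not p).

{2, 3, 4, 5, 6}

1: successors {6}; not q and Diamond not p there: 6:F. ✗
2: successors {3, 4}; not q and Diamond not p there: 3:T, 4:F. ✓
3: successors {2, 3, 5}; not q and Diamond not p there: 2:F, 3:T, 5:T. ✓
4: successors {2, 4, 5, 6}; not q and Diamond not p there: 2:F, 4:F, 5:T, 6:F. ✓
5: successors {2, 3, 4}; not q and Diamond not p there: 2:F, 3:T, 4:F. ✓
6: successors {3, 6}; not q and Diamond not p there: 3:T, 6:F. ✓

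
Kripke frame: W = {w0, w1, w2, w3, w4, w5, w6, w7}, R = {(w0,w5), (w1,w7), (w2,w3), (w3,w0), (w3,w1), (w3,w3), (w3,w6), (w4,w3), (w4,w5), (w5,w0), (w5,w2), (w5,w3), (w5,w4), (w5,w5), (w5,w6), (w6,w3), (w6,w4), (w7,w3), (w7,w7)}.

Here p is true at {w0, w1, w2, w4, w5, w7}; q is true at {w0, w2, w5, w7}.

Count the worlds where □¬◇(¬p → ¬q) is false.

w0: successors {w5}; ¬◇(¬p → ¬q) there: w5:F. ✗
w1: successors {w7}; ¬◇(¬p → ¬q) there: w7:F. ✗
w2: successors {w3}; ¬◇(¬p → ¬q) there: w3:F. ✗
w3: successors {w0, w1, w3, w6}; ¬◇(¬p → ¬q) there: w0:F, w1:F, w3:F, w6:F. ✗
w4: successors {w3, w5}; ¬◇(¬p → ¬q) there: w3:F, w5:F. ✗
w5: successors {w0, w2, w3, w4, w5, w6}; ¬◇(¬p → ¬q) there: w0:F, w2:F, w3:F, w4:F, w5:F, w6:F. ✗
w6: successors {w3, w4}; ¬◇(¬p → ¬q) there: w3:F, w4:F. ✗
w7: successors {w3, w7}; ¬◇(¬p → ¬q) there: w3:F, w7:F. ✗
Satisfying worlds: ∅.
So □¬◇(¬p → ¬q) fails at the other 8 worlds.

8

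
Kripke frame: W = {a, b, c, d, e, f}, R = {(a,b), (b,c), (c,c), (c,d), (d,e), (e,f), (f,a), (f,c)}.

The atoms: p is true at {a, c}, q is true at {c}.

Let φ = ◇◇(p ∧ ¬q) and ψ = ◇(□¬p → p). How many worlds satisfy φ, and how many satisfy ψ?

1 and 5

For ◇◇(p ∧ ¬q):
a: successors {b}; ◇(p ∧ ¬q) there: b:F. ✗
b: successors {c}; ◇(p ∧ ¬q) there: c:F. ✗
c: successors {c, d}; ◇(p ∧ ¬q) there: c:F, d:F. ✗
d: successors {e}; ◇(p ∧ ¬q) there: e:F. ✗
e: successors {f}; ◇(p ∧ ¬q) there: f:T. ✓
f: successors {a, c}; ◇(p ∧ ¬q) there: a:F, c:F. ✗
— 1 world.
For ◇(□¬p → p):
a: successors {b}; □¬p → p there: b:T. ✓
b: successors {c}; □¬p → p there: c:T. ✓
c: successors {c, d}; □¬p → p there: c:T, d:F. ✓
d: successors {e}; □¬p → p there: e:F. ✗
e: successors {f}; □¬p → p there: f:T. ✓
f: successors {a, c}; □¬p → p there: a:T, c:T. ✓
— 5 worlds.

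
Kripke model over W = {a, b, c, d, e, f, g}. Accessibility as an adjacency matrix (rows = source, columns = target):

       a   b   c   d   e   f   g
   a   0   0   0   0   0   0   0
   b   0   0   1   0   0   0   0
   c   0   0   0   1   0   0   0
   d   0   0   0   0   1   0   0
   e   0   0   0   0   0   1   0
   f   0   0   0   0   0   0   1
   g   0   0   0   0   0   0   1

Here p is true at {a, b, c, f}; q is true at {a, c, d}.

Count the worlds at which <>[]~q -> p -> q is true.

6

a: <>[]~q is F, p -> q is T. ✓
b: <>[]~q is F, p -> q is F. ✓
c: <>[]~q is T, p -> q is T. ✓
d: <>[]~q is T, p -> q is T. ✓
e: <>[]~q is T, p -> q is T. ✓
f: <>[]~q is T, p -> q is F. ✗
g: <>[]~q is T, p -> q is T. ✓
Satisfying worlds: {a, b, c, d, e, g}.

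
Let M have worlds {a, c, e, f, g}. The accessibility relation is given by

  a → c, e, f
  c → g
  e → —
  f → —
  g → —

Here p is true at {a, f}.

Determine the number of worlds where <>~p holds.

a: successors {c, e, f}; ~p there: c:T, e:T, f:F. ✓
c: successors {g}; ~p there: g:T. ✓
e: no successors, so <>~p fails. ✗
f: no successors, so <>~p fails. ✗
g: no successors, so <>~p fails. ✗
Satisfying worlds: {a, c}.

2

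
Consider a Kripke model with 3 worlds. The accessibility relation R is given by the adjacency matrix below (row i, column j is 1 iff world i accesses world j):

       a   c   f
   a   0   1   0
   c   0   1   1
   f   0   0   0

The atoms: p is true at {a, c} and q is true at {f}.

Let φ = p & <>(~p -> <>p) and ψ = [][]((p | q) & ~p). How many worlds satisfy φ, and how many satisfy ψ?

2 and 1

For p & <>(~p -> <>p):
a: p is T, <>(~p -> <>p) is T. ✓
c: p is T, <>(~p -> <>p) is T. ✓
f: p is F, <>(~p -> <>p) is F. ✗
— 2 worlds.
For [][]((p | q) & ~p):
a: successors {c}; []((p | q) & ~p) there: c:F. ✗
c: successors {c, f}; []((p | q) & ~p) there: c:F, f:T. ✗
f: no successors, so [][]((p | q) & ~p) holds vacuously. ✓
— 1 world.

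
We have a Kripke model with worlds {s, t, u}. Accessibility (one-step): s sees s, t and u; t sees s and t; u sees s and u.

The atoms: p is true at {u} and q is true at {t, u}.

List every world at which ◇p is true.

{s, u}

s: successors {s, t, u}; p there: s:F, t:F, u:T. ✓
t: successors {s, t}; p there: s:F, t:F. ✗
u: successors {s, u}; p there: s:F, u:T. ✓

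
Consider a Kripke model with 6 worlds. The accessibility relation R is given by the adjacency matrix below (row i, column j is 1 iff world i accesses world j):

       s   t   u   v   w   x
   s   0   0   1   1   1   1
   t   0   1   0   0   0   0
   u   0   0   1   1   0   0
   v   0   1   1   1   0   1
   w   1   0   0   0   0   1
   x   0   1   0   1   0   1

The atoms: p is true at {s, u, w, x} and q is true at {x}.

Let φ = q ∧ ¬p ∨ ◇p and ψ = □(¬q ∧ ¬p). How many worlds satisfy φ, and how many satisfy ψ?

5 and 1

For q ∧ ¬p ∨ ◇p:
s: q ∧ ¬p is F, ◇p is T. ✓
t: q ∧ ¬p is F, ◇p is F. ✗
u: q ∧ ¬p is F, ◇p is T. ✓
v: q ∧ ¬p is F, ◇p is T. ✓
w: q ∧ ¬p is F, ◇p is T. ✓
x: q ∧ ¬p is F, ◇p is T. ✓
— 5 worlds.
For □(¬q ∧ ¬p):
s: successors {u, v, w, x}; ¬q ∧ ¬p there: u:F, v:T, w:F, x:F. ✗
t: successors {t}; ¬q ∧ ¬p there: t:T. ✓
u: successors {u, v}; ¬q ∧ ¬p there: u:F, v:T. ✗
v: successors {t, u, v, x}; ¬q ∧ ¬p there: t:T, u:F, v:T, x:F. ✗
w: successors {s, x}; ¬q ∧ ¬p there: s:F, x:F. ✗
x: successors {t, v, x}; ¬q ∧ ¬p there: t:T, v:T, x:F. ✗
— 1 world.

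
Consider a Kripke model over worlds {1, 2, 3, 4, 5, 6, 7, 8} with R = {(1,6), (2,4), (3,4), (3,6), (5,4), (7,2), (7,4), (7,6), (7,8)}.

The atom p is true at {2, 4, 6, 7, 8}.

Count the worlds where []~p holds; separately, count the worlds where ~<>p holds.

3 and 3

For []~p:
1: successors {6}; ~p there: 6:F. ✗
2: successors {4}; ~p there: 4:F. ✗
3: successors {4, 6}; ~p there: 4:F, 6:F. ✗
4: no successors, so []~p holds vacuously. ✓
5: successors {4}; ~p there: 4:F. ✗
6: no successors, so []~p holds vacuously. ✓
7: successors {2, 4, 6, 8}; ~p there: 2:F, 4:F, 6:F, 8:F. ✗
8: no successors, so []~p holds vacuously. ✓
— 3 worlds.
For ~<>p:
1: <>p is T. ✗
2: <>p is T. ✗
3: <>p is T. ✗
4: <>p is F. ✓
5: <>p is T. ✗
6: <>p is F. ✓
7: <>p is T. ✗
8: <>p is F. ✓
— 3 worlds.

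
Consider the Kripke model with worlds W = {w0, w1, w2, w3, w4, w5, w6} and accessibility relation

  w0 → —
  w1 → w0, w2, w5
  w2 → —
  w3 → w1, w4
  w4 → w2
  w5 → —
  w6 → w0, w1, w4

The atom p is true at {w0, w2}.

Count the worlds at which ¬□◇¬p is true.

w0: □◇¬p is T. ✗
w1: □◇¬p is F. ✓
w2: □◇¬p is T. ✗
w3: □◇¬p is F. ✓
w4: □◇¬p is F. ✓
w5: □◇¬p is T. ✗
w6: □◇¬p is F. ✓
Satisfying worlds: {w1, w3, w4, w6}.

4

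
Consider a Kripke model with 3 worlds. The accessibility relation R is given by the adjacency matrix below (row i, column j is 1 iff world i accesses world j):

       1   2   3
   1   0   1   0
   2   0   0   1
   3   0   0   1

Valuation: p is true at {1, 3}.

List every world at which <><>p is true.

1: successors {2}; <>p there: 2:T. ✓
2: successors {3}; <>p there: 3:T. ✓
3: successors {3}; <>p there: 3:T. ✓

{1, 2, 3}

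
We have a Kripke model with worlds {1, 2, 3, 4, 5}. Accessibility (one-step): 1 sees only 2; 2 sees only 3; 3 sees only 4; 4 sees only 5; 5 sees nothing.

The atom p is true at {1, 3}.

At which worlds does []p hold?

{2, 5}

1: successors {2}; p there: 2:F. ✗
2: successors {3}; p there: 3:T. ✓
3: successors {4}; p there: 4:F. ✗
4: successors {5}; p there: 5:F. ✗
5: no successors, so []p holds vacuously. ✓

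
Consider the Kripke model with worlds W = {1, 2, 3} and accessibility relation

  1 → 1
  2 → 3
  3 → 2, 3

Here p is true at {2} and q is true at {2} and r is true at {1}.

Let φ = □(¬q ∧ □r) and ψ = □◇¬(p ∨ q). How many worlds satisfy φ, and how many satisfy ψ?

For □(¬q ∧ □r):
1: successors {1}; ¬q ∧ □r there: 1:T. ✓
2: successors {3}; ¬q ∧ □r there: 3:F. ✗
3: successors {2, 3}; ¬q ∧ □r there: 2:F, 3:F. ✗
— 1 world.
For □◇¬(p ∨ q):
1: successors {1}; ◇¬(p ∨ q) there: 1:T. ✓
2: successors {3}; ◇¬(p ∨ q) there: 3:T. ✓
3: successors {2, 3}; ◇¬(p ∨ q) there: 2:T, 3:T. ✓
— 3 worlds.

1 and 3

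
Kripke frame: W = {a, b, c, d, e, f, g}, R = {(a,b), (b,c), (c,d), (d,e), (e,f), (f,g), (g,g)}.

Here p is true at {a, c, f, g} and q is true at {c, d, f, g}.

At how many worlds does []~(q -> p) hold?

a: successors {b}; ~(q -> p) there: b:F. ✗
b: successors {c}; ~(q -> p) there: c:F. ✗
c: successors {d}; ~(q -> p) there: d:T. ✓
d: successors {e}; ~(q -> p) there: e:F. ✗
e: successors {f}; ~(q -> p) there: f:F. ✗
f: successors {g}; ~(q -> p) there: g:F. ✗
g: successors {g}; ~(q -> p) there: g:F. ✗
Satisfying worlds: {c}.

1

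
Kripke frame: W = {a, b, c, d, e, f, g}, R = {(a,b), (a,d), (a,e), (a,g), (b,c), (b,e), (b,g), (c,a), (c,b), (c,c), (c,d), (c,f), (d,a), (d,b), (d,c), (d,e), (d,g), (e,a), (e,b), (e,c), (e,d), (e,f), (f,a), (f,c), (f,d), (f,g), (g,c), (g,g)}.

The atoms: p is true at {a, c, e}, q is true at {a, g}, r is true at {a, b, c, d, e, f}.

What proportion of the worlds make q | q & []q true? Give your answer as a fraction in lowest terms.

2/7

a: q is T, q & []q is F. ✓
b: q is F, q & []q is F. ✗
c: q is F, q & []q is F. ✗
d: q is F, q & []q is F. ✗
e: q is F, q & []q is F. ✗
f: q is F, q & []q is F. ✗
g: q is T, q & []q is F. ✓
That's 2 of 7 worlds, so 2/7.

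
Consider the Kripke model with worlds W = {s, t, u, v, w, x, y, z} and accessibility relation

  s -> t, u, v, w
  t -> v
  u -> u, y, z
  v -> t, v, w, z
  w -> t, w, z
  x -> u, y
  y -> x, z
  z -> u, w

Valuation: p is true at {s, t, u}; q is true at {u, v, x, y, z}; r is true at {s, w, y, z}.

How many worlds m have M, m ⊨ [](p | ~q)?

s: successors {t, u, v, w}; p | ~q there: t:T, u:T, v:F, w:T. ✗
t: successors {v}; p | ~q there: v:F. ✗
u: successors {u, y, z}; p | ~q there: u:T, y:F, z:F. ✗
v: successors {t, v, w, z}; p | ~q there: t:T, v:F, w:T, z:F. ✗
w: successors {t, w, z}; p | ~q there: t:T, w:T, z:F. ✗
x: successors {u, y}; p | ~q there: u:T, y:F. ✗
y: successors {x, z}; p | ~q there: x:F, z:F. ✗
z: successors {u, w}; p | ~q there: u:T, w:T. ✓
Satisfying worlds: {z}.

1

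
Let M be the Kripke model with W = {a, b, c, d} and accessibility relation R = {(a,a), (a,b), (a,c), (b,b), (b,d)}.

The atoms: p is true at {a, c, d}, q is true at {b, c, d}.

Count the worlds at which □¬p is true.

a: successors {a, b, c}; ¬p there: a:F, b:T, c:F. ✗
b: successors {b, d}; ¬p there: b:T, d:F. ✗
c: no successors, so □¬p holds vacuously. ✓
d: no successors, so □¬p holds vacuously. ✓
Satisfying worlds: {c, d}.

2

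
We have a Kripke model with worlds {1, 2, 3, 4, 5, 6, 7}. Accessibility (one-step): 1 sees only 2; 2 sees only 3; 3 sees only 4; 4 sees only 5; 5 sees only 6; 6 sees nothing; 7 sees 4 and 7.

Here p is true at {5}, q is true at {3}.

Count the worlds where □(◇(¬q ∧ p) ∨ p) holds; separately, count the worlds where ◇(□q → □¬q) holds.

For □(◇(¬q ∧ p) ∨ p):
1: successors {2}; ◇(¬q ∧ p) ∨ p there: 2:F. ✗
2: successors {3}; ◇(¬q ∧ p) ∨ p there: 3:F. ✗
3: successors {4}; ◇(¬q ∧ p) ∨ p there: 4:T. ✓
4: successors {5}; ◇(¬q ∧ p) ∨ p there: 5:T. ✓
5: successors {6}; ◇(¬q ∧ p) ∨ p there: 6:F. ✗
6: no successors, so □(◇(¬q ∧ p) ∨ p) holds vacuously. ✓
7: successors {4, 7}; ◇(¬q ∧ p) ∨ p there: 4:T, 7:F. ✗
— 3 worlds.
For ◇(□q → □¬q):
1: successors {2}; □q → □¬q there: 2:F. ✗
2: successors {3}; □q → □¬q there: 3:T. ✓
3: successors {4}; □q → □¬q there: 4:T. ✓
4: successors {5}; □q → □¬q there: 5:T. ✓
5: successors {6}; □q → □¬q there: 6:T. ✓
6: no successors, so ◇(□q → □¬q) fails. ✗
7: successors {4, 7}; □q → □¬q there: 4:T, 7:T. ✓
— 5 worlds.

3 and 5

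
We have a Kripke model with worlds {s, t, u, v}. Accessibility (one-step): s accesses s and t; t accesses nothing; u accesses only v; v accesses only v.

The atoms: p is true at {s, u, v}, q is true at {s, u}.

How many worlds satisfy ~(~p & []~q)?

s: ~p & []~q is F. ✓
t: ~p & []~q is T. ✗
u: ~p & []~q is F. ✓
v: ~p & []~q is F. ✓
Satisfying worlds: {s, u, v}.

3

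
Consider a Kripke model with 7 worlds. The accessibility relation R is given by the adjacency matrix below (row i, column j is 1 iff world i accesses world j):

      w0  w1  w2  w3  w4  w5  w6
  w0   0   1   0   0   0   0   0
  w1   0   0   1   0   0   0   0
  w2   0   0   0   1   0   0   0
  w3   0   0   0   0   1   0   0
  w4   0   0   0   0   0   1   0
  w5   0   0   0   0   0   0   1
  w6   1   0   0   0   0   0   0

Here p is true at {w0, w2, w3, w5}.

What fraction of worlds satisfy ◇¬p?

3/7

w0: successors {w1}; ¬p there: w1:T. ✓
w1: successors {w2}; ¬p there: w2:F. ✗
w2: successors {w3}; ¬p there: w3:F. ✗
w3: successors {w4}; ¬p there: w4:T. ✓
w4: successors {w5}; ¬p there: w5:F. ✗
w5: successors {w6}; ¬p there: w6:T. ✓
w6: successors {w0}; ¬p there: w0:F. ✗
That's 3 of 7 worlds, so 3/7.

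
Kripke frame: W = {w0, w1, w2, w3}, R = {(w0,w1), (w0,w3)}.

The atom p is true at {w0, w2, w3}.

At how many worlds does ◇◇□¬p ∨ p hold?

3

w0: ◇◇□¬p is F, p is T. ✓
w1: ◇◇□¬p is F, p is F. ✗
w2: ◇◇□¬p is F, p is T. ✓
w3: ◇◇□¬p is F, p is T. ✓
Satisfying worlds: {w0, w2, w3}.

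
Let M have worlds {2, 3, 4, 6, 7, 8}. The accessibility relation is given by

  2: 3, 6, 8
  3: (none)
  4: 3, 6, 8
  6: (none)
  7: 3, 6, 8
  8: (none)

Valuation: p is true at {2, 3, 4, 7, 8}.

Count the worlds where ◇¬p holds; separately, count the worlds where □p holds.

3 and 3

For ◇¬p:
2: successors {3, 6, 8}; ¬p there: 3:F, 6:T, 8:F. ✓
3: no successors, so ◇¬p fails. ✗
4: successors {3, 6, 8}; ¬p there: 3:F, 6:T, 8:F. ✓
6: no successors, so ◇¬p fails. ✗
7: successors {3, 6, 8}; ¬p there: 3:F, 6:T, 8:F. ✓
8: no successors, so ◇¬p fails. ✗
— 3 worlds.
For □p:
2: successors {3, 6, 8}; p there: 3:T, 6:F, 8:T. ✗
3: no successors, so □p holds vacuously. ✓
4: successors {3, 6, 8}; p there: 3:T, 6:F, 8:T. ✗
6: no successors, so □p holds vacuously. ✓
7: successors {3, 6, 8}; p there: 3:T, 6:F, 8:T. ✗
8: no successors, so □p holds vacuously. ✓
— 3 worlds.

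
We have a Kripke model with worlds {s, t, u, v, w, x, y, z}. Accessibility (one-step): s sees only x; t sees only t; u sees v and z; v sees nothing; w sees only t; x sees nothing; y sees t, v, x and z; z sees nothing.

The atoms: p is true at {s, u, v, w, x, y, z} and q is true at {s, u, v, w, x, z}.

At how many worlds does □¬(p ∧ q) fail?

s: successors {x}; ¬(p ∧ q) there: x:F. ✗
t: successors {t}; ¬(p ∧ q) there: t:T. ✓
u: successors {v, z}; ¬(p ∧ q) there: v:F, z:F. ✗
v: no successors, so □¬(p ∧ q) holds vacuously. ✓
w: successors {t}; ¬(p ∧ q) there: t:T. ✓
x: no successors, so □¬(p ∧ q) holds vacuously. ✓
y: successors {t, v, x, z}; ¬(p ∧ q) there: t:T, v:F, x:F, z:F. ✗
z: no successors, so □¬(p ∧ q) holds vacuously. ✓
Satisfying worlds: {t, v, w, x, z}.
So □¬(p ∧ q) fails at the other 3 worlds.

3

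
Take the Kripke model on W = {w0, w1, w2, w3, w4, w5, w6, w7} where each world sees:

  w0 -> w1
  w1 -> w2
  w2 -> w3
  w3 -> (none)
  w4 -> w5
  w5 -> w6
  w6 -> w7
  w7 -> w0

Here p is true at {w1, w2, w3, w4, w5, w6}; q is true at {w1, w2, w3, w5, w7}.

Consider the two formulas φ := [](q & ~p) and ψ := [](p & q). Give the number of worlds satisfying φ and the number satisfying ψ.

2 and 5

For [](q & ~p):
w0: successors {w1}; q & ~p there: w1:F. ✗
w1: successors {w2}; q & ~p there: w2:F. ✗
w2: successors {w3}; q & ~p there: w3:F. ✗
w3: no successors, so [](q & ~p) holds vacuously. ✓
w4: successors {w5}; q & ~p there: w5:F. ✗
w5: successors {w6}; q & ~p there: w6:F. ✗
w6: successors {w7}; q & ~p there: w7:T. ✓
w7: successors {w0}; q & ~p there: w0:F. ✗
— 2 worlds.
For [](p & q):
w0: successors {w1}; p & q there: w1:T. ✓
w1: successors {w2}; p & q there: w2:T. ✓
w2: successors {w3}; p & q there: w3:T. ✓
w3: no successors, so [](p & q) holds vacuously. ✓
w4: successors {w5}; p & q there: w5:T. ✓
w5: successors {w6}; p & q there: w6:F. ✗
w6: successors {w7}; p & q there: w7:F. ✗
w7: successors {w0}; p & q there: w0:F. ✗
— 5 worlds.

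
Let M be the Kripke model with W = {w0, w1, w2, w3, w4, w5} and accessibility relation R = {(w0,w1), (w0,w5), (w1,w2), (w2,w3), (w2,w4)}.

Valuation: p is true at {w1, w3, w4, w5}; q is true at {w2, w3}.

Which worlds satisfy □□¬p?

w0: successors {w1, w5}; □¬p there: w1:T, w5:T. ✓
w1: successors {w2}; □¬p there: w2:F. ✗
w2: successors {w3, w4}; □¬p there: w3:T, w4:T. ✓
w3: no successors, so □□¬p holds vacuously. ✓
w4: no successors, so □□¬p holds vacuously. ✓
w5: no successors, so □□¬p holds vacuously. ✓

{w0, w2, w3, w4, w5}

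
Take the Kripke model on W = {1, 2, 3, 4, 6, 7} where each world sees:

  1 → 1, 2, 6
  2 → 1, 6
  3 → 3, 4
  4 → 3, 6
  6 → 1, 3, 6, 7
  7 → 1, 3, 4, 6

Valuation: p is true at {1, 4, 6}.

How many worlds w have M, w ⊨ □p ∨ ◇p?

1: □p is F, ◇p is T. ✓
2: □p is T, ◇p is T. ✓
3: □p is F, ◇p is T. ✓
4: □p is F, ◇p is T. ✓
6: □p is F, ◇p is T. ✓
7: □p is F, ◇p is T. ✓
Satisfying worlds: {1, 2, 3, 4, 6, 7}.

6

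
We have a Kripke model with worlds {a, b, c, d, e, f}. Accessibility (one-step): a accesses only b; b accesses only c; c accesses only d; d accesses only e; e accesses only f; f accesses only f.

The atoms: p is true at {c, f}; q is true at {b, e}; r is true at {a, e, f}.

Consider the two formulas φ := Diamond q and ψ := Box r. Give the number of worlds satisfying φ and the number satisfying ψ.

For Diamond q:
a: successors {b}; q there: b:T. ✓
b: successors {c}; q there: c:F. ✗
c: successors {d}; q there: d:F. ✗
d: successors {e}; q there: e:T. ✓
e: successors {f}; q there: f:F. ✗
f: successors {f}; q there: f:F. ✗
— 2 worlds.
For Box r:
a: successors {b}; r there: b:F. ✗
b: successors {c}; r there: c:F. ✗
c: successors {d}; r there: d:F. ✗
d: successors {e}; r there: e:T. ✓
e: successors {f}; r there: f:T. ✓
f: successors {f}; r there: f:T. ✓
— 3 worlds.

2 and 3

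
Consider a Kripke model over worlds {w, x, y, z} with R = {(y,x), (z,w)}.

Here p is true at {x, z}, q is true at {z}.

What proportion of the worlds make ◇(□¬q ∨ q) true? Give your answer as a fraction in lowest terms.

w: no successors, so ◇(□¬q ∨ q) fails. ✗
x: no successors, so ◇(□¬q ∨ q) fails. ✗
y: successors {x}; □¬q ∨ q there: x:T. ✓
z: successors {w}; □¬q ∨ q there: w:T. ✓
That's 2 of 4 worlds, so 2/4 = 1/2.

1/2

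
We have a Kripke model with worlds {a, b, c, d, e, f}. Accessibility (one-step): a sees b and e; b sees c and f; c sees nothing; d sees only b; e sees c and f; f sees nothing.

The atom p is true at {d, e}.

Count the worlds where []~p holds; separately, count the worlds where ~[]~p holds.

5 and 1

For []~p:
a: successors {b, e}; ~p there: b:T, e:F. ✗
b: successors {c, f}; ~p there: c:T, f:T. ✓
c: no successors, so []~p holds vacuously. ✓
d: successors {b}; ~p there: b:T. ✓
e: successors {c, f}; ~p there: c:T, f:T. ✓
f: no successors, so []~p holds vacuously. ✓
— 5 worlds.
For ~[]~p:
a: []~p is F. ✓
b: []~p is T. ✗
c: []~p is T. ✗
d: []~p is T. ✗
e: []~p is T. ✗
f: []~p is T. ✗
— 1 world.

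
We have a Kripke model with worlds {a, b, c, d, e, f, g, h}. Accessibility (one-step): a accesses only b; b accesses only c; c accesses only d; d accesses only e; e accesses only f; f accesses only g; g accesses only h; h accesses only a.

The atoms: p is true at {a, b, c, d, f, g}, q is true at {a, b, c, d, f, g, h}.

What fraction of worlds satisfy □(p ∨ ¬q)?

7/8

a: successors {b}; p ∨ ¬q there: b:T. ✓
b: successors {c}; p ∨ ¬q there: c:T. ✓
c: successors {d}; p ∨ ¬q there: d:T. ✓
d: successors {e}; p ∨ ¬q there: e:T. ✓
e: successors {f}; p ∨ ¬q there: f:T. ✓
f: successors {g}; p ∨ ¬q there: g:T. ✓
g: successors {h}; p ∨ ¬q there: h:F. ✗
h: successors {a}; p ∨ ¬q there: a:T. ✓
That's 7 of 8 worlds, so 7/8.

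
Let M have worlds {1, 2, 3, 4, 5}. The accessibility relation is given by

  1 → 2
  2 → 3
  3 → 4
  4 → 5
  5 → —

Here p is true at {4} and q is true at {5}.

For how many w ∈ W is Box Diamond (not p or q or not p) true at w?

3

1: successors {2}; Diamond (not p or q or not p) there: 2:T. ✓
2: successors {3}; Diamond (not p or q or not p) there: 3:F. ✗
3: successors {4}; Diamond (not p or q or not p) there: 4:T. ✓
4: successors {5}; Diamond (not p or q or not p) there: 5:F. ✗
5: no successors, so Box Diamond (not p or q or not p) holds vacuously. ✓
Satisfying worlds: {1, 3, 5}.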